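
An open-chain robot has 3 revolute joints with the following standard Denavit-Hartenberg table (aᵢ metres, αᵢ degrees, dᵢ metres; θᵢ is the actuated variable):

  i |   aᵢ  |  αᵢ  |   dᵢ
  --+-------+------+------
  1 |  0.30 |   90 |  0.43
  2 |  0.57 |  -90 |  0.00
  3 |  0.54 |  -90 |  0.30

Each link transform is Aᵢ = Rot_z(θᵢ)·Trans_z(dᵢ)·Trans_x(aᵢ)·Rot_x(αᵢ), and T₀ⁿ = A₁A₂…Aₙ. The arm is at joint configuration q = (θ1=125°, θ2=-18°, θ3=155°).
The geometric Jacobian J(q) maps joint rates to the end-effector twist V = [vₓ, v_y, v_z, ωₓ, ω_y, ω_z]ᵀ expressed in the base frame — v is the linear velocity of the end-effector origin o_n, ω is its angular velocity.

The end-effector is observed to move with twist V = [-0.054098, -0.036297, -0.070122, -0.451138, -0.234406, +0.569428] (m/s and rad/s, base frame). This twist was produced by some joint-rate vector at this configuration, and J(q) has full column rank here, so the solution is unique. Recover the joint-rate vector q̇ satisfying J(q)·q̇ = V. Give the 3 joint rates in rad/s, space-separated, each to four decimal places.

0.3640 -0.5040 0.2160

o_n = [-0.4562, 0.2536, 0.6904]
J₁: ẑ×o_n = [-0.2536, -0.4562, 0.0000], ω = ẑ
J2: z=[0.8192, 0.5736, 0.0000] o=[-0.1721, 0.2457, 0.4300] → [0.1494, -0.2133, 0.1694, 0.8192, 0.5736, 0.0000]
J3: z=[-0.1772, 0.2531, 0.9511] o=[-0.4830, 0.6898, 0.2539] → [0.5254, 0.1029, 0.0705, -0.1772, 0.2531, 0.9511]
q̇ = J⁺·V = [0.3640, -0.5040, 0.2160]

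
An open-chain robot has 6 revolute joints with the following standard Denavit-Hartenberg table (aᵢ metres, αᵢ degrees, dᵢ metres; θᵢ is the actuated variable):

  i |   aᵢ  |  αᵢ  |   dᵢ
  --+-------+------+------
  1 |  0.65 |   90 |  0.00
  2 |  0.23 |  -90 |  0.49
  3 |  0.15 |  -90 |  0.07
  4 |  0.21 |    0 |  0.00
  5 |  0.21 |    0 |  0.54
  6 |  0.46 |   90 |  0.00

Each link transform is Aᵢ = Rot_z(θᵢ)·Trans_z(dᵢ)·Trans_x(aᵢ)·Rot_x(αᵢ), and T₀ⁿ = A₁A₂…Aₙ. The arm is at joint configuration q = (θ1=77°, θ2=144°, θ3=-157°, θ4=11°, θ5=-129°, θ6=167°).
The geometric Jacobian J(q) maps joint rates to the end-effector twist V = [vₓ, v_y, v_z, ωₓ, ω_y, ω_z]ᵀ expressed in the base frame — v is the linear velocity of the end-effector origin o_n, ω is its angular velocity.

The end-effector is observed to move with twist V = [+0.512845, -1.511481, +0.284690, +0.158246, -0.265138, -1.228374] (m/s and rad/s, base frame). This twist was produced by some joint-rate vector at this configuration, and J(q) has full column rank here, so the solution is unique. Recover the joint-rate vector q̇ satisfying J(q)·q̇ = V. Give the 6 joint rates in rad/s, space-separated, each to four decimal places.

-0.9650 0.1540 0.3440 0.3460 -0.4880 0.2070

o_n = [1.3518, 0.4959, 0.0632]
J₁: ẑ×o_n = [-0.4959, 1.3518, 0.0000], ω = ẑ
J2: z=[0.9744, -0.2250, 0.0000] o=[0.1462, 0.6333, 0.0000] → [-0.0142, -0.0616, 0.1373, 0.9744, -0.2250, 0.0000]
J3: z=[-0.1322, -0.5727, -0.8090] o=[0.5818, 0.3418, 0.1352] → [0.1659, -0.6325, 0.4206, -0.1322, -0.5727, -0.8090]
J4: z=[0.8258, -0.5151, 0.2297] o=[0.6548, 0.3974, -0.0026] → [-0.0565, 0.1057, 0.4404, 0.8258, -0.5151, 0.2297]
J5: z=[0.8258, -0.5151, 0.2297] o=[0.7731, 0.5518, -0.0817] → [-0.0618, 0.0132, 0.2519, 0.8258, -0.5151, 0.2297]
J6: z=[0.8258, -0.5151, 0.2297] o=[1.1405, 0.1046, -0.0544] → [-0.1504, -0.0486, 0.4320, 0.8258, -0.5151, 0.2297]
q̇ = J⁺·V = [-0.9650, 0.1540, 0.3440, 0.3460, -0.4880, 0.2070]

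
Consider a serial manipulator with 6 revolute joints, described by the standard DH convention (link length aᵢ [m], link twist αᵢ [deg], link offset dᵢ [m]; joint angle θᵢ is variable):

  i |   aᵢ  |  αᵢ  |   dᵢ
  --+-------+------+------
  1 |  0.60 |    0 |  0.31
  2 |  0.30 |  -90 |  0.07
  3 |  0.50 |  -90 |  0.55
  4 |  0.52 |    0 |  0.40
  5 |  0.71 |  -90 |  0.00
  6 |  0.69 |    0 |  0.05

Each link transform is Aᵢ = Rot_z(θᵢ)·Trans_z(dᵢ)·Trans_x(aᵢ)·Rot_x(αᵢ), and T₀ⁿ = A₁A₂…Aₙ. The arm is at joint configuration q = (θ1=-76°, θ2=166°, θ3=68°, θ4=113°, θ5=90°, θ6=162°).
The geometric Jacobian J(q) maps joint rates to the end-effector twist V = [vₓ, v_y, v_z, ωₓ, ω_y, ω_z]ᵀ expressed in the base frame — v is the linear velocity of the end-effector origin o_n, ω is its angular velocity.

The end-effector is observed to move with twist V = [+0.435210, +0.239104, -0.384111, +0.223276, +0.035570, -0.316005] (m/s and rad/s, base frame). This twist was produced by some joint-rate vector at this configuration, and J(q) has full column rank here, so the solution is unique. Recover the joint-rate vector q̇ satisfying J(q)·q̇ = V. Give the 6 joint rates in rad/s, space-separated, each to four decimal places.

0.3970 -0.6570 -0.3770 -0.6440 0.6320 0.1670

o_n = [0.0068, -0.3554, 0.0626]
J₁: ẑ×o_n = [0.3554, 0.0068, -0.0000], ω = ẑ
J2: z=[0.0000, 0.0000, 1.0000] o=[0.1452, -0.5822, 0.3100] → [-0.2268, -0.1384, 0.0000, 0.0000, 0.0000, 1.0000]
J3: z=[-1.0000, 0.0000, 0.0000] o=[0.1452, -0.2822, 0.3800] → [-0.0000, -0.3174, 0.0732, -1.0000, 0.0000, 0.0000]
J4: z=[-0.0000, -0.9272, -0.3746] o=[-0.4048, -0.0949, -0.0836] → [-0.2331, -0.1542, 0.3817, -0.0000, -0.9272, -0.3746]
J5: z=[-0.0000, -0.9272, -0.3746] o=[0.0738, -0.5419, -0.0450] → [-0.0300, 0.0251, -0.0622, -0.0000, -0.9272, -0.3746]
J6: z=[-0.9205, 0.1464, -0.3623] o=[-0.2036, -0.7867, 0.5609] → [0.0833, -0.5349, -0.4278, -0.9205, 0.1464, -0.3623]
q̇ = J⁺·V = [0.3970, -0.6570, -0.3770, -0.6440, 0.6320, 0.1670]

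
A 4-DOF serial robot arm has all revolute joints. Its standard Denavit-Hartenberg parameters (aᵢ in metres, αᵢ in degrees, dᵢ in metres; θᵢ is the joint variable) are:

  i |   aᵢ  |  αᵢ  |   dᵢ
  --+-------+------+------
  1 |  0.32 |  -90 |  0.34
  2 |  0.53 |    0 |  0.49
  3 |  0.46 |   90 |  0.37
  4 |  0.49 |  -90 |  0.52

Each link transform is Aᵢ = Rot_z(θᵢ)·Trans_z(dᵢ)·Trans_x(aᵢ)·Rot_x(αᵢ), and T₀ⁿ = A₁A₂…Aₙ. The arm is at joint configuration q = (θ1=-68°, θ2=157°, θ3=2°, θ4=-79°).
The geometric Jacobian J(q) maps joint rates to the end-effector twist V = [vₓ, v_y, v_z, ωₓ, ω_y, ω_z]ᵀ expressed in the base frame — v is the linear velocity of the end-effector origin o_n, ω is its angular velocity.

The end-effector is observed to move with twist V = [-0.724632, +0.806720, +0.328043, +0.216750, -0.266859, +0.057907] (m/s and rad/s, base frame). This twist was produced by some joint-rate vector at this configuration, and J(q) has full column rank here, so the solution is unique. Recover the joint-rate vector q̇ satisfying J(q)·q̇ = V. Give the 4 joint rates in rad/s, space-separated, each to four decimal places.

0.9140 0.9280 -0.8270 0.9170

o_n = [0.1648, 0.6039, -0.5509]
J₁: ẑ×o_n = [-0.6039, 0.1648, 0.0000], ω = ẑ
J2: z=[0.9272, 0.3746, 0.0000] o=[0.1199, -0.2967, 0.3400] → [-0.3337, 0.8260, 0.8182, 0.9272, 0.3746, 0.0000]
J3: z=[0.9272, 0.3746, 0.0000] o=[0.3914, 0.3392, 0.1329] → [-0.2562, 0.6340, 0.3304, 0.9272, 0.3746, 0.0000]
J4: z=[0.1342, -0.3323, -0.9336] o=[0.5736, 0.8760, -0.0319] → [-0.0815, 0.4514, -0.1724, 0.1342, -0.3323, -0.9336]
q̇ = J⁺·V = [0.9140, 0.9280, -0.8270, 0.9170]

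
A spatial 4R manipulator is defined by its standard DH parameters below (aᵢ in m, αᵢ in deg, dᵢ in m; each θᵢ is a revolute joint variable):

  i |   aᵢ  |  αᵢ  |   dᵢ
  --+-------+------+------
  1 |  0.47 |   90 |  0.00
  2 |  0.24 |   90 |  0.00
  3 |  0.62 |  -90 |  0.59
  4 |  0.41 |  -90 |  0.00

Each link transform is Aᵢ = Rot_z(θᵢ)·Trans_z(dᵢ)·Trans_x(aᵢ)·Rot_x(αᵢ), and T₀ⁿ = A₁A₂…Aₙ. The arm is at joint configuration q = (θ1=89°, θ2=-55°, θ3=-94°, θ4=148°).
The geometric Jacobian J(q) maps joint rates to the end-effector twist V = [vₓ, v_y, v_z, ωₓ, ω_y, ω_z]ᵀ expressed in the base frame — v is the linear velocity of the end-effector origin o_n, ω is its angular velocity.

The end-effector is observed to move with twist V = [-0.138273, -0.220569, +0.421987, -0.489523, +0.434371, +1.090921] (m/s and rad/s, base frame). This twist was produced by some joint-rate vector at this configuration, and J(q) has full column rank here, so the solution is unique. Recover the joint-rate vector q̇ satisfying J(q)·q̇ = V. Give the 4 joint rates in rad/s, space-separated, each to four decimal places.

o_n = [-0.2665, 0.2961, -0.3948]
J₁: ẑ×o_n = [-0.2961, -0.2665, 0.0000], ω = ẑ
J2: z=[0.9998, -0.0175, 0.0000] o=[0.0082, 0.4699, 0.0000] → [0.0069, 0.3948, -0.1786, 0.9998, -0.0175, 0.0000]
J3: z=[-0.0143, -0.8190, -0.5736] o=[0.0106, 0.6076, -0.1966] → [-0.0163, 0.1561, -0.2225, -0.0143, -0.8190, -0.5736]
J4: z=[-0.0598, 0.5733, -0.8172] o=[-0.6167, 0.1103, -0.4996] → [0.2119, -0.2799, -0.2118, -0.0598, 0.5733, -0.8172]
q̇ = J⁺·V = [0.0950, -0.5370, -0.9200, -0.5730]

0.0950 -0.5370 -0.9200 -0.5730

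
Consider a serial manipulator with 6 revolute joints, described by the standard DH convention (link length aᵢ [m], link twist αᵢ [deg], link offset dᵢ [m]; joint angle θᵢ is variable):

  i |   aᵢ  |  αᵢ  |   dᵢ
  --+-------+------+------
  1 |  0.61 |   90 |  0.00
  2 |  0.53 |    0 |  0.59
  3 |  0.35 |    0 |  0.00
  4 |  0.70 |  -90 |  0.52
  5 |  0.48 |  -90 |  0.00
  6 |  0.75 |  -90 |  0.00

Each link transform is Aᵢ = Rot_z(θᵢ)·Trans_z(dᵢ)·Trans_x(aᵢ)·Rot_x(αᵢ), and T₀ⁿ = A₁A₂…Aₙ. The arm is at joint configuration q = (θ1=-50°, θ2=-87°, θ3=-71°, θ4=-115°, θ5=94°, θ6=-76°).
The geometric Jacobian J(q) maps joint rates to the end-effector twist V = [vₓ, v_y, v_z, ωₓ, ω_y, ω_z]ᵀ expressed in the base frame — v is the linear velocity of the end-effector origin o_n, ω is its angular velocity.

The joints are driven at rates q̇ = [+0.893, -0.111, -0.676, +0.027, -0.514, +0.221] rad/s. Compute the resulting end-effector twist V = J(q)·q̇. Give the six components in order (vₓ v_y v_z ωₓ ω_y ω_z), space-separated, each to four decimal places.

0.4103 -0.7294 1.1040 0.8929 0.0942 0.6459

o_n = [-0.5886, 0.0012, 0.0307]
J₁: ẑ×o_n = [-0.0012, -0.5886, 0.0000], ω = ẑ
J2: z=[-0.7660, -0.6428, 0.0000] o=[0.3921, -0.4673, 0.0000] → [-0.0197, 0.0235, -0.9893, -0.7660, -0.6428, 0.0000]
J3: z=[-0.7660, -0.6428, 0.0000] o=[-0.0420, -0.8678, -0.5293] → [-0.3599, 0.4289, -1.0170, -0.7660, -0.6428, 0.0000]
J4: z=[-0.7660, -0.6428, 0.0000] o=[-0.2506, -0.6192, -0.6604] → [-0.4442, 0.5294, -0.6925, -0.7660, -0.6428, 0.0000]
J5: z=[-0.6419, 0.7650, 0.0523] o=[-0.6254, -0.9815, 0.0387] → [-0.0575, -0.0032, -0.6589, -0.6419, 0.7650, 0.0523]
J6: z=[-0.0870, -0.0048, -0.9962] o=[-0.2597, -0.6724, 0.0052] → [0.6709, 0.3299, -0.0602, -0.0870, -0.0048, -0.9962]
V = J·q̇ = [0.4103, -0.7294, 1.1040, 0.8929, 0.0942, 0.6459]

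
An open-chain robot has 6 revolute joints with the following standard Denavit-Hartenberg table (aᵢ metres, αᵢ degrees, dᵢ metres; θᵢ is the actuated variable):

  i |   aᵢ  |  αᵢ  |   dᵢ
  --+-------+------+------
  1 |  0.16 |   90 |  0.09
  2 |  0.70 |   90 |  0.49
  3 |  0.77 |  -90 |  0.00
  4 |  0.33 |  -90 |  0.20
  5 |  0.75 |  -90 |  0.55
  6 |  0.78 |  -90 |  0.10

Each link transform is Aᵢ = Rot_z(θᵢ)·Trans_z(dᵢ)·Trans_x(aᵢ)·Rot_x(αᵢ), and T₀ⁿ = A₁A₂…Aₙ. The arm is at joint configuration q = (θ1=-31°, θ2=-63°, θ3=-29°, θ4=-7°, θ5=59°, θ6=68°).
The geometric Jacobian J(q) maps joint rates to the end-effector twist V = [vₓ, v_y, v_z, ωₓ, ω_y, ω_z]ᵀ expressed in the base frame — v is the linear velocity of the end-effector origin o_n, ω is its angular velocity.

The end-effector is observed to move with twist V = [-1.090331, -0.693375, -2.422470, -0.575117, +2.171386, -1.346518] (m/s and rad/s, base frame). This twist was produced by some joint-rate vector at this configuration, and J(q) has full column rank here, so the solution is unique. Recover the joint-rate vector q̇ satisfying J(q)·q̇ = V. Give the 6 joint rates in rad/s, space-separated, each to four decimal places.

-0.8080 -0.9900 0.7370 -0.7290 -0.9290 -0.2020

o_n = [1.0475, 0.4210, -1.5210]
J₁: ẑ×o_n = [-0.4210, 1.0475, 0.0000], ω = ẑ
J2: z=[-0.5150, -0.8572, 0.0000] o=[0.1371, -0.0824, 0.0900] → [1.3809, -0.8297, 0.5211, -0.5150, -0.8572, 0.0000]
J3: z=[-0.7637, 0.4589, -0.4540] o=[0.1572, -0.6661, -0.5337] → [0.0405, -1.1582, -1.2388, -0.7637, 0.4589, -0.4540]
J4: z=[-0.2618, -0.8631, -0.4320] o=[0.6115, -0.5036, -1.1338] → [0.7336, -0.2897, 0.1342, -0.2618, -0.8631, -0.4320]
J5: z=[0.8300, -0.4298, 0.3556] o=[0.7217, -0.5886, -1.4937] → [-0.3473, 0.1385, 0.9779, 0.8300, -0.4298, 0.3556]
J6: z=[-0.2874, 0.2170, 0.9329] o=[1.5368, -0.1676, -1.3405] → [-0.5883, -0.5083, -0.0630, -0.2874, 0.2170, 0.9329]
q̇ = J⁺·V = [-0.8080, -0.9900, 0.7370, -0.7290, -0.9290, -0.2020]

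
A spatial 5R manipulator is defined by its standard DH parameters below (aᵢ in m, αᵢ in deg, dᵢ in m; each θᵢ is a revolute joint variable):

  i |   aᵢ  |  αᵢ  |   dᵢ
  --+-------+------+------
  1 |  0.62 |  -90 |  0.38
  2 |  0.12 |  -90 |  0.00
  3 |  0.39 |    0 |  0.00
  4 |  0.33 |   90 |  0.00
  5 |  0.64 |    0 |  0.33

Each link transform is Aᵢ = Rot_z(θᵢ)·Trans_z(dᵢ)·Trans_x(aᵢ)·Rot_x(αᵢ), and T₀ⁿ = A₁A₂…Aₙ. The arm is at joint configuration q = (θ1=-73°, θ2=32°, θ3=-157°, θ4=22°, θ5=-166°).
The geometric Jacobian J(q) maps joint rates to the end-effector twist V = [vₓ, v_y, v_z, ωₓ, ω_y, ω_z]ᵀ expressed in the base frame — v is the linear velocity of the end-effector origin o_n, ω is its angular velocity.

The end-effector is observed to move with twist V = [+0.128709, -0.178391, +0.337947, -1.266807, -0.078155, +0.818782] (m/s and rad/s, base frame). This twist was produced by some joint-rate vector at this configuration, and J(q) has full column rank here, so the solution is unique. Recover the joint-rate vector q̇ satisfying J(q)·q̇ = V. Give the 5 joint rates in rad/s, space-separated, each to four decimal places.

0.1270 -0.6170 -0.2040 -0.2260 0.8730

o_n = [-0.1350, -0.5390, 0.6526]
J₁: ẑ×o_n = [0.5390, -0.1350, 0.0000], ω = ẑ
J2: z=[0.9563, 0.2924, 0.0000] o=[0.1813, -0.5929, 0.3800] → [0.0797, -0.2607, 0.1440, 0.9563, 0.2924, 0.0000]
J3: z=[-0.1549, 0.5068, -0.8480] o=[0.2110, -0.6902, 0.3164] → [0.2986, 0.3456, 0.1519, -0.1549, 0.5068, -0.8480]
J4: z=[-0.1549, 0.5068, -0.8480] o=[0.2677, -0.3545, 0.5066] → [-0.0825, 0.3642, 0.2327, -0.1549, 0.5068, -0.8480]
J5: z=[-0.8515, 0.3667, 0.3747] o=[0.4330, -0.0971, 0.6303] → [0.1738, -0.1939, 0.5846, -0.8515, 0.3667, 0.3747]
q̇ = J⁺·V = [0.1270, -0.6170, -0.2040, -0.2260, 0.8730]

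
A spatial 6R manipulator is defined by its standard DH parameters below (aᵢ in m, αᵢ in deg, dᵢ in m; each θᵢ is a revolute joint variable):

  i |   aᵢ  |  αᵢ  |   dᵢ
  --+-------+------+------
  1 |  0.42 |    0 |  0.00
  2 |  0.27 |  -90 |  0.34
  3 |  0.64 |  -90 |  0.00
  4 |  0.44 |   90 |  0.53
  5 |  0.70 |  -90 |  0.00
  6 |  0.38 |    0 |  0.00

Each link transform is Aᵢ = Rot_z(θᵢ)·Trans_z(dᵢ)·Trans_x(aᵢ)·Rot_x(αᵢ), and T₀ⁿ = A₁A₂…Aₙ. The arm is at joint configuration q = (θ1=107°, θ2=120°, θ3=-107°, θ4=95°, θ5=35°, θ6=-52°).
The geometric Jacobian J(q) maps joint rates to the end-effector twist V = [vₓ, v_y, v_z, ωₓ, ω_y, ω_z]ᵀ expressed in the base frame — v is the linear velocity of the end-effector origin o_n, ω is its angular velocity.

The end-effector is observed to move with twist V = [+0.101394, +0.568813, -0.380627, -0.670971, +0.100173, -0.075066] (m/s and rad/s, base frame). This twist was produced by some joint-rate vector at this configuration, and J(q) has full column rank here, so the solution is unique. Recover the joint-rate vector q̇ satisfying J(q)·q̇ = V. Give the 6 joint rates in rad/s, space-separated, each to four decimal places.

0.1210 -0.3730 -0.3940 0.6470 0.0710 -0.2780

o_n = [-1.7329, 0.4735, 1.4484]
J₁: ẑ×o_n = [-0.4735, -1.7329, 0.0000], ω = ẑ
J2: z=[0.0000, 0.0000, 1.0000] o=[-0.1228, 0.4016, 0.0000] → [-0.0719, -1.6101, 0.0000, 0.0000, 0.0000, 1.0000]
J3: z=[0.7314, -0.6820, 0.0000] o=[-0.3069, 0.2042, 0.3400] → [-0.7560, -0.8107, -0.7755, 0.7314, -0.6820, 0.0000]
J4: z=[-0.6522, -0.6994, 0.2924] o=[-0.1793, 0.3410, 0.9520] → [-0.3859, -0.1305, -1.1730, -0.6522, -0.6994, 0.2924]
J5: z=[0.1349, 0.2725, 0.9527] o=[-0.8532, 0.2611, 1.0703] → [-0.0994, -0.8890, 0.2683, 0.1349, 0.2725, 0.9527]
J6: z=[-0.1064, -0.9519, 0.2873] o=[-1.5428, 0.3592, 1.1399] → [-0.3266, -0.0218, -0.1931, -0.1064, -0.9519, 0.2873]
q̇ = J⁺·V = [0.1210, -0.3730, -0.3940, 0.6470, 0.0710, -0.2780]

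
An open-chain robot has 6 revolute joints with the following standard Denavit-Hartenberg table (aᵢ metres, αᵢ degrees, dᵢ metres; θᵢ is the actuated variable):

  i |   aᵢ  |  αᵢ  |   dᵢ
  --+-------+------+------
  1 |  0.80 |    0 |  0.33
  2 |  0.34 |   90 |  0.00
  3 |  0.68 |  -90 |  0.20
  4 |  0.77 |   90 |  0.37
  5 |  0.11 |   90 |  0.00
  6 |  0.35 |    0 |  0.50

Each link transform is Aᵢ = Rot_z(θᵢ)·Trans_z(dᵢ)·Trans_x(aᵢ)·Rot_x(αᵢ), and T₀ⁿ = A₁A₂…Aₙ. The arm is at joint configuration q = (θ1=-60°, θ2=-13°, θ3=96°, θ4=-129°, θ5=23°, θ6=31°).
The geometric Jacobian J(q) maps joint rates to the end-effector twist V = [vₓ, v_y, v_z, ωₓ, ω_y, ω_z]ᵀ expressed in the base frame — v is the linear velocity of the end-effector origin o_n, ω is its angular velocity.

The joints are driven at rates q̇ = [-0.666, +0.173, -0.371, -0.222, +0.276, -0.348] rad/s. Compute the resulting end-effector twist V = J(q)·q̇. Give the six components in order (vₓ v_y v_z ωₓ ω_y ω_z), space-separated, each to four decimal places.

o_n = [-0.5923, -1.3123, 0.0192]
J₁: ẑ×o_n = [1.3123, -0.5923, 0.0000], ω = ẑ
J2: z=[0.0000, 0.0000, 1.0000] o=[0.4000, -0.6928, 0.3300] → [0.6195, -0.9923, 0.0000, 0.0000, 0.0000, 1.0000]
J3: z=[-0.9563, -0.2924, 0.0000] o=[0.4994, -1.0180, 0.3300] → [0.0909, -0.2972, -0.0377, -0.9563, -0.2924, 0.0000]
J4: z=[-0.2908, 0.9511, -0.1045] o=[0.2874, -1.0085, 1.0063] → [-0.9705, -0.1951, 0.9250, -0.2908, 0.9511, -0.1045]
J5: z=[0.6256, 0.1063, -0.7729] o=[-0.3777, -0.8800, 0.4857] → [-0.3838, 0.4577, -0.2477, 0.6256, 0.1063, -0.7729]
J6: z=[-0.0152, -0.9888, -0.1483] o=[-0.4635, -0.8685, 0.4178] → [0.3283, 0.0130, -0.1207, -0.0152, -0.9888, -0.1483]
V = J·q̇ = [-0.8053, 0.4982, -0.2177, 0.5973, 0.2708, -0.6315]

-0.8053 0.4982 -0.2177 0.5973 0.2708 -0.6315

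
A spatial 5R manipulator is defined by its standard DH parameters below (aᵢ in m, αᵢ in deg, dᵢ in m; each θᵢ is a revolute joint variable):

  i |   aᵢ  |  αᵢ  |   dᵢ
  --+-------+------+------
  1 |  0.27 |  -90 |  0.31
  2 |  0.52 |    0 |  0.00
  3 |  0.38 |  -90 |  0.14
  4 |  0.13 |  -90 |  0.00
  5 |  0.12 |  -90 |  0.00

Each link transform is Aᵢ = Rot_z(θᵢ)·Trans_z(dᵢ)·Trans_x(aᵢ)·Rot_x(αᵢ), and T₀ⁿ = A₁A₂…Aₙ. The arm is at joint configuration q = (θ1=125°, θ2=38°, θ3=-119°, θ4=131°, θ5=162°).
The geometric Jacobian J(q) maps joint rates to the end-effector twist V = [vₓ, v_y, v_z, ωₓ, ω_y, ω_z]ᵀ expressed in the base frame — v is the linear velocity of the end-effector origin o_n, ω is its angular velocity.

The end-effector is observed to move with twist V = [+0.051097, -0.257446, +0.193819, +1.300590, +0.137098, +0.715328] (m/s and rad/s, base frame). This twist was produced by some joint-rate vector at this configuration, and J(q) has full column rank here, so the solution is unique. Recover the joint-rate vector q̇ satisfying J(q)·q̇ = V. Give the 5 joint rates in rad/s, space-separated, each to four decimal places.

0.1840 -0.4210 -0.3530 -0.7090 -0.5640

o_n = [-0.5069, 0.5008, 0.3607]
J₁: ẑ×o_n = [-0.5008, -0.5069, 0.0000], ω = ẑ
J2: z=[-0.8192, -0.5736, 0.0000] o=[-0.1549, 0.2212, 0.3100] → [-0.0291, 0.0415, -0.4310, -0.8192, -0.5736, 0.0000]
J3: z=[-0.8192, -0.5736, 0.0000] o=[-0.3899, 0.5568, -0.0101] → [-0.2127, 0.3038, -0.0212, -0.8192, -0.5736, 0.0000]
J4: z=[-0.5665, 0.8091, -0.1564] o=[-0.5387, 0.5252, 0.3652] → [-0.0075, -0.0075, -0.0118, -0.5665, 0.8091, -0.1564]
J5: z=[-0.4697, -0.4730, -0.7454] o=[-0.4507, 0.5706, 0.2809] → [-0.0898, 0.0794, 0.0062, -0.4697, -0.4730, -0.7454]
q̇ = J⁺·V = [0.1840, -0.4210, -0.3530, -0.7090, -0.5640]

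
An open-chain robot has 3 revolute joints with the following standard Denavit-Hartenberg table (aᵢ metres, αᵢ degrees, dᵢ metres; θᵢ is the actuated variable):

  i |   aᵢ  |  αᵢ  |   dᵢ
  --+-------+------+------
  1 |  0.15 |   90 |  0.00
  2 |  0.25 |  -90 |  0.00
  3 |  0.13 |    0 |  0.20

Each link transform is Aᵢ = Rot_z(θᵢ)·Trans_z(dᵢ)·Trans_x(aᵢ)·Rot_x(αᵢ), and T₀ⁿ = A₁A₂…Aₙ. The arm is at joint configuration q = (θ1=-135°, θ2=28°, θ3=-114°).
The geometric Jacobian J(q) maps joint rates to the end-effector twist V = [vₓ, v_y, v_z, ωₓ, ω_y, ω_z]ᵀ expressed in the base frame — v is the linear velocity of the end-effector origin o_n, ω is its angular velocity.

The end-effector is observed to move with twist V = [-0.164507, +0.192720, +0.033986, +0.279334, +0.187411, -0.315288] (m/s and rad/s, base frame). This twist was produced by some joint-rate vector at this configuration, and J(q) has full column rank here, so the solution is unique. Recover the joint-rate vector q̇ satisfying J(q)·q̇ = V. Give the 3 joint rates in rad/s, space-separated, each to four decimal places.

-0.9360 -0.0650 0.7030

o_n = [-0.2467, -0.0788, 0.2691]
J₁: ẑ×o_n = [0.0788, -0.2467, 0.0000], ω = ẑ
J2: z=[-0.7071, 0.7071, 0.0000] o=[-0.1061, -0.1061, 0.0000] → [0.1903, 0.1903, 0.0802, -0.7071, 0.7071, 0.0000]
J3: z=[0.3320, 0.3320, 0.8829] o=[-0.2622, -0.2622, 0.1174] → [-0.1115, -0.0368, 0.0558, 0.3320, 0.3320, 0.8829]
q̇ = J⁺·V = [-0.9360, -0.0650, 0.7030]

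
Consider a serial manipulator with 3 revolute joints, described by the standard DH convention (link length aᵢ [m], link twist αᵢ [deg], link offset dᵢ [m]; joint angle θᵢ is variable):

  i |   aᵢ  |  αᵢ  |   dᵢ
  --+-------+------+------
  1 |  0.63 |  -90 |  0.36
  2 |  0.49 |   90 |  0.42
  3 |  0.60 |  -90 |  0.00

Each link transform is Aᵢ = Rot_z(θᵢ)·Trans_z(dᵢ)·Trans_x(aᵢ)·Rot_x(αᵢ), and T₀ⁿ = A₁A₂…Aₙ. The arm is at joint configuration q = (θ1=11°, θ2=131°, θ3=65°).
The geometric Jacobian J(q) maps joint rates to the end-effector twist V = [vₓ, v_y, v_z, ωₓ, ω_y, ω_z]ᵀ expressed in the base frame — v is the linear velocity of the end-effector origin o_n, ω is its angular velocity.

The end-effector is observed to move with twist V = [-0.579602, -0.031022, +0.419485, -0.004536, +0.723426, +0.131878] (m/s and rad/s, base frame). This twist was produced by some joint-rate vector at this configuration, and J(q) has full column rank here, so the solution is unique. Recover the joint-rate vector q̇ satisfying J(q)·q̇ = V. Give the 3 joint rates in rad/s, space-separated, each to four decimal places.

o_n = [-0.0443, 0.9732, -0.2012]
J₁: ẑ×o_n = [-0.9732, -0.0443, 0.0000], ω = ẑ
J2: z=[-0.1908, 0.9816, 0.0000] o=[0.6184, 0.1202, 0.3600] → [-0.5509, -0.1071, 0.4878, -0.1908, 0.9816, 0.0000]
J3: z=[0.7408, 0.1440, -0.6561] o=[0.2227, 0.4712, -0.0098] → [0.3018, 0.3170, 0.4104, 0.7408, 0.1440, -0.6561]
q̇ = J⁺·V = [0.2480, 0.7110, 0.1770]

0.2480 0.7110 0.1770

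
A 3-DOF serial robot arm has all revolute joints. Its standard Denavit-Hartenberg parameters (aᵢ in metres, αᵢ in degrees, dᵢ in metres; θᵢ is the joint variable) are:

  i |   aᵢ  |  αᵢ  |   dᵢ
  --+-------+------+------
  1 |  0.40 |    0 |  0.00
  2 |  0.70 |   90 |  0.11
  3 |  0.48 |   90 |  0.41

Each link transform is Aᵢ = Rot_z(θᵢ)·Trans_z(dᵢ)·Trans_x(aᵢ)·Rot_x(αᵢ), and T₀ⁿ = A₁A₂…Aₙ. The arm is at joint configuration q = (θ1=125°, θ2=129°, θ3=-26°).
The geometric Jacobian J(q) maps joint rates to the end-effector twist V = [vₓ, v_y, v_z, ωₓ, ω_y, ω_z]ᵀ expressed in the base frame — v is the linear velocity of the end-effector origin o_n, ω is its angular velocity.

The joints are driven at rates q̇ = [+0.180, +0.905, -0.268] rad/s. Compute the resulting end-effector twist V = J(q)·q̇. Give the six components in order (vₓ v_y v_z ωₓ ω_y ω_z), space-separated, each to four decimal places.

o_n = [-0.9354, -0.6469, -0.1004]
J₁: ẑ×o_n = [0.6469, -0.9354, 0.0000], ω = ẑ
J2: z=[0.0000, 0.0000, 1.0000] o=[-0.2294, 0.3277, 0.0000] → [0.9746, -0.7060, 0.0000, 0.0000, 0.0000, 1.0000]
J3: z=[-0.9613, 0.2756, 0.0000] o=[-0.4224, -0.3452, 0.1100] → [-0.0580, -0.2023, 0.4314, -0.9613, 0.2756, 0.0000]
V = J·q̇ = [1.0140, -0.7531, -0.1156, 0.2576, -0.0739, 1.0850]

1.0140 -0.7531 -0.1156 0.2576 -0.0739 1.0850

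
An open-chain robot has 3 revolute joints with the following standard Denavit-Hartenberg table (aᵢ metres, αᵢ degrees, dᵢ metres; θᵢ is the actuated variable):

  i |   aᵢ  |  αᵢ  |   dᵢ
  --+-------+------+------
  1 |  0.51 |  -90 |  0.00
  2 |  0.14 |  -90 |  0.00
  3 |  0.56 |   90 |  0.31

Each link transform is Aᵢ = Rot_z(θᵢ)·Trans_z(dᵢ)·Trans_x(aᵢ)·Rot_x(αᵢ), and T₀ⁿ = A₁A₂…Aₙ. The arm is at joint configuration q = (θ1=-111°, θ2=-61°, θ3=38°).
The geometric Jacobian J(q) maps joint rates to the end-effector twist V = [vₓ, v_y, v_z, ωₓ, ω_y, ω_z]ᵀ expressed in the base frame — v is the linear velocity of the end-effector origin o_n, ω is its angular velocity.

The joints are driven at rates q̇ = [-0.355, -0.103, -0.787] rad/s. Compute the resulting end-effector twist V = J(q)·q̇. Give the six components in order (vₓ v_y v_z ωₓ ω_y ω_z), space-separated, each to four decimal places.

-0.0181 0.0367 0.2943 0.1505 0.6795 0.0265

o_n = [-0.7028, -0.8688, 0.3581]
J₁: ẑ×o_n = [0.8688, -0.7028, 0.0000], ω = ẑ
J2: z=[0.9336, -0.3584, 0.0000] o=[-0.1828, -0.4761, 0.0000] → [-0.1283, -0.3343, -0.5529, 0.9336, -0.3584, 0.0000]
J3: z=[-0.3134, -0.8165, -0.4848] o=[-0.2071, -0.5395, 0.1224] → [-0.3521, 0.3142, -0.3015, -0.3134, -0.8165, -0.4848]
V = J·q̇ = [-0.0181, 0.0367, 0.2943, 0.1505, 0.6795, 0.0265]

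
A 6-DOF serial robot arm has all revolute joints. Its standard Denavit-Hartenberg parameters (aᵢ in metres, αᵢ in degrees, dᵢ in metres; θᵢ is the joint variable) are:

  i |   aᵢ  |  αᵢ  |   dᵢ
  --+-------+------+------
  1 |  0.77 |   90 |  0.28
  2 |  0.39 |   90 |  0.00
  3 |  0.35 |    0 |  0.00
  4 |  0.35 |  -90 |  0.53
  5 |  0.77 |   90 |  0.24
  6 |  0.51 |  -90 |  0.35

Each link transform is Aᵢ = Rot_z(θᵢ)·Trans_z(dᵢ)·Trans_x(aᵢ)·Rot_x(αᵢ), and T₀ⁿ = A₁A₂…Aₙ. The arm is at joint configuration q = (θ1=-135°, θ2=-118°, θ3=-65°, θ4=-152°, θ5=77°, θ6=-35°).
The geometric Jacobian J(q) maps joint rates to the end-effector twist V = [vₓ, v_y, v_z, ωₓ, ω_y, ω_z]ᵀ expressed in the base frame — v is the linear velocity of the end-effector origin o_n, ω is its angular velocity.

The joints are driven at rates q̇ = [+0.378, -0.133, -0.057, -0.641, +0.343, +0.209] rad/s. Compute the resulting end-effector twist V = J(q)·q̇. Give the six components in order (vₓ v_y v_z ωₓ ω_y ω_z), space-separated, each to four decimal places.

o_n = [-1.1651, -0.7388, 0.1953]
J₁: ẑ×o_n = [0.7388, -1.1651, 0.0000], ω = ẑ
J2: z=[-0.7071, 0.7071, 0.0000] o=[-0.5445, -0.5445, 0.2800] → [-0.0599, -0.0599, 0.5763, -0.7071, 0.7071, 0.0000]
J3: z=[0.6243, 0.6243, 0.4695] o=[-0.4150, -0.4150, -0.0643] → [0.3141, -0.5142, 0.2661, 0.6243, 0.6243, 0.4695]
J4: z=[0.6243, 0.6243, 0.4695] o=[-0.1416, -0.5902, -0.1950] → [0.3134, -0.7241, 0.5462, 0.6243, 0.6243, 0.4695]
J5: z=[0.3649, -0.7645, 0.5314] o=[-0.0524, -0.2032, 0.3007] → [0.3652, -0.5528, -1.0461, 0.3649, -0.7645, 0.5314]
J6: z=[-0.5325, 0.2968, 0.7927] o=[-0.5529, -0.8273, 0.1981] → [-0.0709, -0.4868, 0.1346, -0.5325, 0.2968, 0.7927]
V = J·q̇ = [0.1789, -0.2303, -0.7726, -0.3279, -0.7300, 0.3982]

0.1789 -0.2303 -0.7726 -0.3279 -0.7300 0.3982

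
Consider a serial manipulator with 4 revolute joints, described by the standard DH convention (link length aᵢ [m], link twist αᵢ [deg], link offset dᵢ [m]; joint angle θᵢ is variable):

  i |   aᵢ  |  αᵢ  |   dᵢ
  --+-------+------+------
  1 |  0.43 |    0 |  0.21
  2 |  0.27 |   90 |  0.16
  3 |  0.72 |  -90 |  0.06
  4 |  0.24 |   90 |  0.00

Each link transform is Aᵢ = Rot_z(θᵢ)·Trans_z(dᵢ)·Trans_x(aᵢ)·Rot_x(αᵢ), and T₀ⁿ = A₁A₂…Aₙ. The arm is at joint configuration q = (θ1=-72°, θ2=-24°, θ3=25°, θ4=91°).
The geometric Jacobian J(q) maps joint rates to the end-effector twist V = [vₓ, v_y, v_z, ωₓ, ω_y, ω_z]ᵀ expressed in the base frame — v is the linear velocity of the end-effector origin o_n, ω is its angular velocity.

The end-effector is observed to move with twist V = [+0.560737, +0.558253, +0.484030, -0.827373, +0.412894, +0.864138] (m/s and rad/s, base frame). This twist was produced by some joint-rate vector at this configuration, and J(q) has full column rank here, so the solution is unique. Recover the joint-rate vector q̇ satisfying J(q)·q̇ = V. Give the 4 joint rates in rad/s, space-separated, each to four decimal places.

o_n = [0.2158, -1.3415, 0.6725]
J₁: ẑ×o_n = [1.3415, 0.2158, -0.0000], ω = ẑ
J2: z=[0.0000, 0.0000, 1.0000] o=[0.1329, -0.4090, 0.2100] → [0.9325, 0.0829, -0.0000, 0.0000, 0.0000, 1.0000]
J3: z=[-0.9945, 0.1045, 0.0000] o=[0.1047, -0.6775, 0.3700] → [0.0316, 0.3009, 0.6487, -0.9945, 0.1045, 0.0000]
J4: z=[0.0442, 0.4203, 0.9063] o=[-0.0232, -1.3202, 0.6743] → [0.0186, 0.2167, -0.1014, 0.0442, 0.4203, 0.9063]
q̇ = J⁺·V = [0.8840, -0.7150, 0.8660, 0.7670]

0.8840 -0.7150 0.8660 0.7670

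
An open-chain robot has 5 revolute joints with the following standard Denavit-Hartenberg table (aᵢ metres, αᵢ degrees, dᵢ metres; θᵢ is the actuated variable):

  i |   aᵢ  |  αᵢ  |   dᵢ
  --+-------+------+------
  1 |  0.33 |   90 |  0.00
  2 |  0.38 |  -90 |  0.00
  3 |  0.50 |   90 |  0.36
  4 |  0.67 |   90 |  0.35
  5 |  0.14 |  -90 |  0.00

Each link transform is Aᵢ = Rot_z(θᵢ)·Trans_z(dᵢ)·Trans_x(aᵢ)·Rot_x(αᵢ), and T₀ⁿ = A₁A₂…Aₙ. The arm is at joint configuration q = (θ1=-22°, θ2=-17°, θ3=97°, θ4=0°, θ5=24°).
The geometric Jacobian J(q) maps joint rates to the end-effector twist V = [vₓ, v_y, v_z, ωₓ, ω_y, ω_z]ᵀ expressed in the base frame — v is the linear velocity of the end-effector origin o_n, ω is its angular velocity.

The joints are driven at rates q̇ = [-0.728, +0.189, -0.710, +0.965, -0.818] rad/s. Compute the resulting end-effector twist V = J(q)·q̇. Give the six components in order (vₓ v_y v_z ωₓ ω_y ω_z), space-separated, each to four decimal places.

1.4939 -1.5672 0.6236 0.8518 -0.4211 -0.9048

o_n = [1.4595, 0.8532, 0.1613]
J₁: ẑ×o_n = [-0.8532, 1.4595, 0.0000], ω = ẑ
J2: z=[-0.3746, -0.9272, 0.0000] o=[0.3060, -0.1236, 0.0000] → [-0.1496, 0.0604, 0.7036, -0.3746, -0.9272, 0.0000]
J3: z=[0.2711, -0.1095, 0.9563] o=[0.6429, -0.2598, -0.1111] → [-1.0941, 0.7071, 0.3911, 0.2711, -0.1095, 0.9563]
J4: z=[0.9257, -0.2426, -0.2902] o=[0.8724, 0.1828, 0.2510] → [0.2163, -0.0874, 0.7630, 0.9257, -0.2426, -0.2902]
J5: z=[-0.2711, 0.1095, -0.9563] o=[1.3731, 0.7437, 0.1733] → [0.1034, -0.0859, -0.0391, -0.2711, 0.1095, -0.9563]
V = J·q̇ = [1.4939, -1.5672, 0.6236, 0.8518, -0.4211, -0.9048]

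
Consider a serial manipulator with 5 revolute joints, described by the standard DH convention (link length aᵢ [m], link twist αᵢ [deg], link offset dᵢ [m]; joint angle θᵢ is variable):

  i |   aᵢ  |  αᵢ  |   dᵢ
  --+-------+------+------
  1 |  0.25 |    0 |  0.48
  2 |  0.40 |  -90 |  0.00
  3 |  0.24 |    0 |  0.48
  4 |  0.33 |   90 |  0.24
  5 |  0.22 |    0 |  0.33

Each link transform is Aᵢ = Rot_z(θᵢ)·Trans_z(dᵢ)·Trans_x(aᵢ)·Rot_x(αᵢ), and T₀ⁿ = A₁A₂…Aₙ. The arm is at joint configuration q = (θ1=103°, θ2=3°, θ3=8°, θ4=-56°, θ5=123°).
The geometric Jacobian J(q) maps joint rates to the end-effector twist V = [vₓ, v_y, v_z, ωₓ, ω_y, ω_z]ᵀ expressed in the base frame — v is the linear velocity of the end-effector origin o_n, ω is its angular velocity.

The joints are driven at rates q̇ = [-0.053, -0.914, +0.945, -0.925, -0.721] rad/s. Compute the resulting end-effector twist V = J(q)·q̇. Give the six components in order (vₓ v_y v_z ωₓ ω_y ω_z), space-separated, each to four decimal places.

0.1664 1.0245 -0.1236 -0.1669 0.5095 -1.4494

o_n = [-1.0726, 0.5067, 0.8236]
J₁: ẑ×o_n = [-0.5067, -1.0726, 0.0000], ω = ẑ
J2: z=[0.0000, 0.0000, 1.0000] o=[-0.0562, 0.2436, 0.4800] → [-0.2631, -1.0164, 0.0000, 0.0000, 0.0000, 1.0000]
J3: z=[-0.9613, -0.2756, 0.0000] o=[-0.1665, 0.6281, 0.4800] → [-0.0947, 0.3303, -0.1331, -0.9613, -0.2756, 0.0000]
J4: z=[-0.9613, -0.2756, 0.0000] o=[-0.6934, 0.7242, 0.4466] → [-0.1039, 0.3624, 0.1046, -0.9613, -0.2756, 0.0000]
J5: z=[0.2048, -0.7144, 0.6691] o=[-0.9850, 0.8704, 0.6918] → [0.1492, -0.0856, -0.1371, 0.2048, -0.7144, 0.6691]
V = J·q̇ = [0.1664, 1.0245, -0.1236, -0.1669, 0.5095, -1.4494]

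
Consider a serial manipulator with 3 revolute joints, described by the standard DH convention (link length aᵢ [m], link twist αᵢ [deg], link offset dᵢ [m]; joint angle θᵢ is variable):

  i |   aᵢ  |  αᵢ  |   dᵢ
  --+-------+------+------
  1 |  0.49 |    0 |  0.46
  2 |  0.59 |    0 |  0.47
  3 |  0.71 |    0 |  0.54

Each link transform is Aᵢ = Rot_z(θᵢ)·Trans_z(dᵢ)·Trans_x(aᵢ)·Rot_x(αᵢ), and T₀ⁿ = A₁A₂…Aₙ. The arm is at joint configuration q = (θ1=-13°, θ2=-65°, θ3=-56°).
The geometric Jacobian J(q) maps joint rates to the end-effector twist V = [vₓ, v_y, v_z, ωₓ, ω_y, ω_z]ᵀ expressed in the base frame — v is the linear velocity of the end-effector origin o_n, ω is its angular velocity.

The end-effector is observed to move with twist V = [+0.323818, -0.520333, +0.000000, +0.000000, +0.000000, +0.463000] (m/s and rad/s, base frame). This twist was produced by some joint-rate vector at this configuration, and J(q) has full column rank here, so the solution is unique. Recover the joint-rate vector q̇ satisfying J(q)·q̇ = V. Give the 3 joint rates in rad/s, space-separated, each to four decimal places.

o_n = [0.1069, -1.1981, 1.4700]
J₁: ẑ×o_n = [1.1981, 0.1069, -0.0000], ω = ẑ
J2: z=[0.0000, 0.0000, 1.0000] o=[0.4774, -0.1102, 0.4600] → [1.0878, -0.3705, 0.0000, 0.0000, 0.0000, 1.0000]
J3: z=[0.0000, 0.0000, 1.0000] o=[0.6001, -0.6873, 0.9300] → [0.5107, -0.4932, 0.0000, 0.0000, 0.0000, 1.0000]
q̇ = J⁺·V = [-0.6840, 0.9660, 0.1810]

-0.6840 0.9660 0.1810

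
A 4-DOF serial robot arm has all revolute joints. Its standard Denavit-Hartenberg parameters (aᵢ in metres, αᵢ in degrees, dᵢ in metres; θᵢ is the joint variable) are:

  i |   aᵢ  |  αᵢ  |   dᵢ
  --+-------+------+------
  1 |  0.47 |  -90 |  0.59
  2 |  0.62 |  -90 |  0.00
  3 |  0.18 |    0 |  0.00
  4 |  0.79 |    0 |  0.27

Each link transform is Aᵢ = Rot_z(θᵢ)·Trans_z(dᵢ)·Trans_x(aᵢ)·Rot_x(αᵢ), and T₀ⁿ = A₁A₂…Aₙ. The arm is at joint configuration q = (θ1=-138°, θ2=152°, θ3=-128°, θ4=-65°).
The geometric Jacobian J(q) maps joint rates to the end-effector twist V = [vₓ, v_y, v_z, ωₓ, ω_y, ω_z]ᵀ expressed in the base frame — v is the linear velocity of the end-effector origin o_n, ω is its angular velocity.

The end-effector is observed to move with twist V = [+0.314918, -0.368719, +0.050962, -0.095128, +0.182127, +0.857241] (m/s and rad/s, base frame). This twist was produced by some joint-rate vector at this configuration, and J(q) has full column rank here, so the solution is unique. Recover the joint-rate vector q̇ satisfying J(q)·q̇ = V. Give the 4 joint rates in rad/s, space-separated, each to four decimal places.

o_n = [-0.4501, -0.3570, 0.9507]
J₁: ẑ×o_n = [0.3570, -0.4501, 0.0000], ω = ẑ
J2: z=[0.6691, -0.7431, 0.0000] o=[-0.3493, -0.3145, 0.5900] → [-0.2681, -0.2414, -0.1033, 0.6691, -0.7431, 0.0000]
J3: z=[0.3489, 0.3141, 0.8829] o=[0.0575, 0.0518, 0.2989] → [0.5657, -0.6756, 0.0168, 0.3489, 0.3141, 0.8829]
J4: z=[0.3489, 0.3141, 0.8829] o=[0.0797, -0.1191, 0.3510] → [0.3985, -0.6770, 0.0834, 0.3489, 0.3141, 0.8829]
q̇ = J⁺·V = [0.7610, -0.1990, -0.3200, 0.4290]

0.7610 -0.1990 -0.3200 0.4290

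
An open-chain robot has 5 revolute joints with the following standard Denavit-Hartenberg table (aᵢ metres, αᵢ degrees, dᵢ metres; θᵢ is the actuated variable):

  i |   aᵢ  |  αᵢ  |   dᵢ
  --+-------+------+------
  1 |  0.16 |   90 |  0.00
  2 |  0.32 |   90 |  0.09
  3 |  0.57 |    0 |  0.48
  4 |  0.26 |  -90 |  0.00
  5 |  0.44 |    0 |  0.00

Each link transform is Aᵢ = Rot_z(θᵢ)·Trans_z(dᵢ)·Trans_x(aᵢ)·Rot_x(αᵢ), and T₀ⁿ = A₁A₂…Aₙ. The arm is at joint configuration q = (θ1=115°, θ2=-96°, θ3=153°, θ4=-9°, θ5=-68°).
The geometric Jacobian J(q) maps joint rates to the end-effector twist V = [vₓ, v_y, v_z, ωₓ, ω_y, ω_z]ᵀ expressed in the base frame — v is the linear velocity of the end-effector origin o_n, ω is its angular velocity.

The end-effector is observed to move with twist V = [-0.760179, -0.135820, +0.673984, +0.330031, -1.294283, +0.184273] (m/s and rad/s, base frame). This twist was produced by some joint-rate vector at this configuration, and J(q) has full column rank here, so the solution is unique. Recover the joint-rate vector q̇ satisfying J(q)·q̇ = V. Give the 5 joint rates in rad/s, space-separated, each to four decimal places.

o_n = [0.8245, -0.3521, 0.6215]
J₁: ẑ×o_n = [0.3521, 0.8245, -0.0000], ω = ẑ
J2: z=[0.9063, 0.4226, 0.0000] o=[-0.0676, 0.1450, 0.0000] → [0.2626, -0.5632, -0.8275, 0.9063, 0.4226, 0.0000]
J3: z=[0.4203, -0.9013, 0.1045] o=[0.0281, 0.1527, -0.3182] → [-0.7942, -0.3117, 0.5057, 0.4203, -0.9013, 0.1045]
J4: z=[0.4203, -0.9013, 0.1045] o=[0.4419, -0.1224, 0.2370] → [-0.3225, -0.1216, 0.2483, 0.4203, -0.9013, 0.1045]
J5: z=[-0.7592, -0.2862, 0.5846] o=[0.5711, -0.0379, 0.4462] → [0.1335, 0.2812, 0.3110, -0.7592, -0.2862, 0.5846]
q̇ = J⁺·V = [0.0150, -0.2050, 0.6190, 0.7040, 0.0530]

0.0150 -0.2050 0.6190 0.7040 0.0530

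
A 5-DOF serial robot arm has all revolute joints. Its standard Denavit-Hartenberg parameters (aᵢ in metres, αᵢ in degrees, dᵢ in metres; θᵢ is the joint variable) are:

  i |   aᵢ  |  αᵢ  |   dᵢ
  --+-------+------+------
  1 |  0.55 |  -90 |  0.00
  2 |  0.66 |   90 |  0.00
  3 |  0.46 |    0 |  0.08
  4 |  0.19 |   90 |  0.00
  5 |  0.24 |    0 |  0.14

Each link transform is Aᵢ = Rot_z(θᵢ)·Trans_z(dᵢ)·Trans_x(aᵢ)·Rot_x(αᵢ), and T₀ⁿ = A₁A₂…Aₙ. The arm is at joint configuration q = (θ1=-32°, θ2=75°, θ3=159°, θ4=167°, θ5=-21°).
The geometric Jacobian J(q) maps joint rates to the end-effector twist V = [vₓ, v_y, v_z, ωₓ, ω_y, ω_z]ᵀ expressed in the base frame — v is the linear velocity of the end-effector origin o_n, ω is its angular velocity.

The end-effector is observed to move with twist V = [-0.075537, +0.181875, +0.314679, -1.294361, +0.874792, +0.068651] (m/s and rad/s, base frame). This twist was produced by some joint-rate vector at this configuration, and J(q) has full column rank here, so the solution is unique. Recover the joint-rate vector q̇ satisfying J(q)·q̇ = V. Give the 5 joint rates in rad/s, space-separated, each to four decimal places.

0.2230 0.4340 -0.9230 -0.6250 0.4560

o_n = [0.4734, -0.5113, -0.4802]
J₁: ẑ×o_n = [0.5113, 0.4734, -0.0000], ω = ẑ
J2: z=[0.5299, 0.8480, 0.0000] o=[0.4664, -0.2915, 0.0000] → [-0.4072, 0.2545, -0.1225, 0.5299, 0.8480, 0.0000]
J3: z=[0.8192, -0.5119, 0.2588] o=[0.6113, -0.3820, -0.6375] → [-0.0470, -0.1645, -0.1765, 0.8192, -0.5119, 0.2588]
J4: z=[0.8192, -0.5119, 0.2588] o=[0.6699, -0.2242, -0.2020] → [0.2167, 0.1770, -0.3358, 0.8192, -0.5119, 0.2588]
J5: z=[-0.5621, -0.6264, 0.5401] o=[0.6482, -0.3359, -0.3541] → [0.1737, -0.1653, -0.0109, -0.5621, -0.6264, 0.5401]
q̇ = J⁺·V = [0.2230, 0.4340, -0.9230, -0.6250, 0.4560]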